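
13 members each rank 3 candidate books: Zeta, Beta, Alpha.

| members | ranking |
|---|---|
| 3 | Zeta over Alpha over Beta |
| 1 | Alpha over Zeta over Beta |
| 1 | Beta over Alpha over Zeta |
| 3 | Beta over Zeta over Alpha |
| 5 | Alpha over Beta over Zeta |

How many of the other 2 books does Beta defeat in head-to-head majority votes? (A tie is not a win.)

Beta against each rival (13 members):
Beta vs Zeta: Beta is ranked higher on 1+3+5 = 9 ballots, Zeta on 4. Beta wins 9–4.
Beta vs Alpha: 4 to 9, Alpha.
Beta beats Zeta; loses to Alpha — 1 pairwise win.

1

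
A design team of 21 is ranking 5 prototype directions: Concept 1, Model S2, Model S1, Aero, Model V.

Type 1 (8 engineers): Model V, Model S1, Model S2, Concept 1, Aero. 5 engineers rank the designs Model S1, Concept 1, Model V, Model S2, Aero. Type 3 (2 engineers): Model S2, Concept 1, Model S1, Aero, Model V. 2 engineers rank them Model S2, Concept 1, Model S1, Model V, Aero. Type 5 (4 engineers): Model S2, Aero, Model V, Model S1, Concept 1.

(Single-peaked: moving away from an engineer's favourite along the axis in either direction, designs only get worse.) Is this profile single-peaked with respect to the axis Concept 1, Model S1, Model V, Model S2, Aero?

Axis positions: Concept 1=1, Model S1=2, Model V=3, Model S2=4, Aero=5.
Type 1 (peak Model V at position 3): ranking walks positions 3-2-4-1-5, expanding outward from the peak — single-peaked.
Type 2 (peak Model S1 at position 2): ranking walks positions 2-1-3-4-5, expanding outward from the peak — single-peaked.
Type 3: ranking walks positions 4-1-2-5-3; Concept 1 is ranked above Model V even though Model V lies between Concept 1 and the peak Model S2 on the axis — preferences dip and rise again. Not single-peaked.
Type 4: ranking walks positions 4-1-2-3-5; Concept 1 is ranked above Model V even though Model V lies between Concept 1 and the peak Model S2 on the axis — preferences dip and rise again. Not single-peaked.
Type 5 (peak Model S2 at position 4): ranking walks positions 4-5-3-2-1, expanding outward from the peak — single-peaked.
Type 3 violates single-peakedness, so the profile is not single-peaked on this axis.

no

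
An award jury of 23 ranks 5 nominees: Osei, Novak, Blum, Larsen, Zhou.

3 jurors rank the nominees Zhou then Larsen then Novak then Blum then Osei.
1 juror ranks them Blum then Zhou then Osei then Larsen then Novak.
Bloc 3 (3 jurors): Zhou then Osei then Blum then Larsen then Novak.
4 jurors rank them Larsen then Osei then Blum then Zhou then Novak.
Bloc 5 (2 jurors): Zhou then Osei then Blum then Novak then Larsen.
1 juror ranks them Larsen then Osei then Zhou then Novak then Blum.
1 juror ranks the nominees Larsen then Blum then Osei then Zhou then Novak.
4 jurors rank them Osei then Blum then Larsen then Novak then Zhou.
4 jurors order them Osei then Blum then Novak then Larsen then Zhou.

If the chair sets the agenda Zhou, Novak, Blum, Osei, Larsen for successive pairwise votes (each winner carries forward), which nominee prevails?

Round 1: Zhou vs Novak — 15–8, Zhou advances.
Round 2: Zhou vs Blum — 9–14, Blum advances.
Round 3: Blum vs Osei — 5–18, Osei advances.
Round 4: Osei vs Larsen — 14–9, Osei advances.
Osei survives the agenda.

Osei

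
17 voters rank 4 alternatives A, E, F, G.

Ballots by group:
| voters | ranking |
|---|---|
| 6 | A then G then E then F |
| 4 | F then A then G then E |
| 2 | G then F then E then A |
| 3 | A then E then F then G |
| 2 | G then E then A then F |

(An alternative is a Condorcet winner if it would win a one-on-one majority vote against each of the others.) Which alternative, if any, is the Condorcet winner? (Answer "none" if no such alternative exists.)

Head-to-head results (17 voters):
A–E: A 13–4.
A vs F: A wins 11–6.
A–G: A 13–4.
E vs F: E preferred on 6+3+2 = 11 ballots; E wins 11–6.
E vs G: 3 for E, 14 for G — G by 14–3.
F vs G: F preferred on 4+3 = 7 ballots; G wins 10–7.
A wins every pairwise contest, so A is the Condorcet winner.

A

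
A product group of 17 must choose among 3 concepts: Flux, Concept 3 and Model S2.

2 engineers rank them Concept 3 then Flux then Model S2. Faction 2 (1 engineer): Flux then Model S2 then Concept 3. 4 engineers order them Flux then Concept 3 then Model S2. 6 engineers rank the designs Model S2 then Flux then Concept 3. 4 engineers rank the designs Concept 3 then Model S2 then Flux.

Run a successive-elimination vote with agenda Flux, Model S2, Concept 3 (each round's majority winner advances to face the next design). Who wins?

Round 1: Flux vs Model S2 — 7–10, Model S2 advances.
Round 2: Model S2 vs Concept 3 — 7–10, Concept 3 advances.
Concept 3 survives the agenda.

Concept 3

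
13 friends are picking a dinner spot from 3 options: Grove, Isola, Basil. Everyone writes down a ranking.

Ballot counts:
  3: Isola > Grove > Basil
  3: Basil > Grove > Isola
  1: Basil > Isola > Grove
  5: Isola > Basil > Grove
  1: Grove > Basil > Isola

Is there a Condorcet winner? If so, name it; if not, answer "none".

Check each pair by majority over 13 ballots:
Grove vs Isola: 4 to 9, Isola.
Grove vs Basil: 3+1 = 4 for Grove, 9 for Basil — Basil by 9–4.
Isola–Basil: Isola 8–5.
Isola beats each of Grove, Basil — Isola is the Condorcet winner.

Isola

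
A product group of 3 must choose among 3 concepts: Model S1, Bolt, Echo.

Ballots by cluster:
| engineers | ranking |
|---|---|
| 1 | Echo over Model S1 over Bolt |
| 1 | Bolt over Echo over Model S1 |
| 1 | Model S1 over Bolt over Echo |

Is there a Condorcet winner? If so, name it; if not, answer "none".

none

Head-to-head results (3 engineers):
Model S1–Bolt: Model S1 2–1.
Model S1 vs Echo: Echo, 2–1.
Bolt–Echo: Bolt 2–1.
No design is unbeaten: Model S1 loses to Echo; Bolt loses to Model S1; Echo loses to Bolt. In particular Model S1 → Bolt → Echo → Model S1 is a majority cycle — no Condorcet winner exists.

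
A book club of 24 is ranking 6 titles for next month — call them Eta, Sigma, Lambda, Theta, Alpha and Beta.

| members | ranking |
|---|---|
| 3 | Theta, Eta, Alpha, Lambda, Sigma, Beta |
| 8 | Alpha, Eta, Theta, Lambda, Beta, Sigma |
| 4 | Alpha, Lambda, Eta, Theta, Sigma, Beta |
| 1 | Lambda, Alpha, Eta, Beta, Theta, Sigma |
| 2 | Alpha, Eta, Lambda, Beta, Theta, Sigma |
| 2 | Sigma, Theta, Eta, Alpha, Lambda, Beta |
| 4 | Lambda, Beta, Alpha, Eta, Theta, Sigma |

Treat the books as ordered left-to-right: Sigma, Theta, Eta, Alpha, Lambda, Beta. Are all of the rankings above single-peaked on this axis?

Axis positions: Sigma=1, Theta=2, Eta=3, Alpha=4, Lambda=5, Beta=6.
Group 1 (peak Theta at position 2): ranking walks positions 2-3-4-5-1-6, expanding outward from the peak — single-peaked.
Group 2 (peak Alpha at position 4): ranking walks positions 4-3-2-5-6-1, expanding outward from the peak — single-peaked.
Group 3 (peak Alpha at position 4): ranking walks positions 4-5-3-2-1-6, expanding outward from the peak — single-peaked.
Group 4 (peak Lambda at position 5): ranking walks positions 5-4-3-6-2-1, expanding outward from the peak — single-peaked.
Group 5 (peak Alpha at position 4): ranking walks positions 4-3-5-6-2-1, expanding outward from the peak — single-peaked.
Group 6 (peak Sigma at position 1): ranking walks positions 1-2-3-4-5-6, expanding outward from the peak — single-peaked.
Group 7 (peak Lambda at position 5): ranking walks positions 5-6-4-3-2-1, expanding outward from the peak — single-peaked.
Every ranking is single-peaked on this axis.

yes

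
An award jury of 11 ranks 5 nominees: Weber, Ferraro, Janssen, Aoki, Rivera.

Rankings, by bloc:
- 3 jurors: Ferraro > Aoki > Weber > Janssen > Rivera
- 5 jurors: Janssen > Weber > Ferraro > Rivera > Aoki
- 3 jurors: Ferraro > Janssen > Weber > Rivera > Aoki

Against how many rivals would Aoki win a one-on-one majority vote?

0

Aoki against each rival (11 jurors):
Aoki vs Weber: 3 for Aoki, 8 for Weber — Weber by 8–3.
Aoki–Ferraro: Ferraro 11–0.
Aoki vs Janssen: Aoki is ranked higher on 3 ballots, Janssen on 8. Janssen wins 8–3.
Aoki vs Rivera: 3 for Aoki, 8 for Rivera — Rivera by 8–3.
Aoki beats no one; loses to Weber, Ferraro, Janssen, Rivera — 0 pairwise wins.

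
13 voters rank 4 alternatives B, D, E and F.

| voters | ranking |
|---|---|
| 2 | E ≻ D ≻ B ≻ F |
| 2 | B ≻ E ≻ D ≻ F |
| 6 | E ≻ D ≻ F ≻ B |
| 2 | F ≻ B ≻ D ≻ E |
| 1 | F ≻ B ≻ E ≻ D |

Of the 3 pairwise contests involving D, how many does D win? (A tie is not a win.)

2

D against each rival (13 voters):
D vs B: D, 8–5.
D vs E: D preferred on 2 ballots; E wins 11–2.
D vs F: D wins 10–3.
D beats B, F; loses to E — 2 pairwise wins.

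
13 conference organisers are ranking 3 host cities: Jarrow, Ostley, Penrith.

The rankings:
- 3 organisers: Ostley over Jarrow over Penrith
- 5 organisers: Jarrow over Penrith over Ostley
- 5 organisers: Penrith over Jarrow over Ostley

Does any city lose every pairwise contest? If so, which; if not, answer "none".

Head-to-head results (13 organisers):
Jarrow vs Ostley: Jarrow wins 10–3.
Jarrow vs Penrith: Jarrow, 8–5.
Ostley vs Penrith: Penrith, 10–3.
Ostley loses to every other city — it is the Condorcet loser.

Ostley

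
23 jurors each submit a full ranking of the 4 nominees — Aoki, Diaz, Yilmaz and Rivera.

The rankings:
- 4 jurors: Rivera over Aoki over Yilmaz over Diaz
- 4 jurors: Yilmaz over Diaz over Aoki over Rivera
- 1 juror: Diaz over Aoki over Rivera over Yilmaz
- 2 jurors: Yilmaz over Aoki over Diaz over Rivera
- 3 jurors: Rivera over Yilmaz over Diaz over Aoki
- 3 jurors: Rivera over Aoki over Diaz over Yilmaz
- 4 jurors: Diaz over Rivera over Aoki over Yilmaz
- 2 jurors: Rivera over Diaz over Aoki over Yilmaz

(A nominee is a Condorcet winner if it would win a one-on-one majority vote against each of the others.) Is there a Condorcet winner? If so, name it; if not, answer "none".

Rivera

Pairwise majorities:
Aoki vs Diaz: 9 to 14, Diaz.
Aoki vs Yilmaz: Aoki preferred on 4+1+3+4+2 = 14 ballots; Aoki wins 14–9.
Aoki vs Rivera: Aoki is ranked higher on 4+1+2 = 7 ballots, Rivera on 16. Rivera wins 16–7.
Diaz vs Yilmaz: 10 to 13, Yilmaz.
Diaz vs Rivera: 11 to 12, Rivera.
Yilmaz vs Rivera: 4+2 = 6 for Yilmaz, 17 for Rivera — Rivera by 17–6.
Rivera beats each of Aoki, Diaz, Yilmaz — Rivera is the Condorcet winner.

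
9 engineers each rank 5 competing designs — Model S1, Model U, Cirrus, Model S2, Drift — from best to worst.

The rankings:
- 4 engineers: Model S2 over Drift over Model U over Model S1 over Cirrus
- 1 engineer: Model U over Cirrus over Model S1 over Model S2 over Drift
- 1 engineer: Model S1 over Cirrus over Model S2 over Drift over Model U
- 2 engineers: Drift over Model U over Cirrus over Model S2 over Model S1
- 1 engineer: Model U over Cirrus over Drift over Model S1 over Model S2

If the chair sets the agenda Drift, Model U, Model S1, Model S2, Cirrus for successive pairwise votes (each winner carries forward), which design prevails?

Round 1: Drift vs Model U — 7–2, Drift advances.
Round 2: Drift vs Model S1 — 7–2, Drift advances.
Round 3: Drift vs Model S2 — 3–6, Model S2 advances.
Round 4: Model S2 vs Cirrus — 4–5, Cirrus advances.
Cirrus survives the agenda.

Cirrus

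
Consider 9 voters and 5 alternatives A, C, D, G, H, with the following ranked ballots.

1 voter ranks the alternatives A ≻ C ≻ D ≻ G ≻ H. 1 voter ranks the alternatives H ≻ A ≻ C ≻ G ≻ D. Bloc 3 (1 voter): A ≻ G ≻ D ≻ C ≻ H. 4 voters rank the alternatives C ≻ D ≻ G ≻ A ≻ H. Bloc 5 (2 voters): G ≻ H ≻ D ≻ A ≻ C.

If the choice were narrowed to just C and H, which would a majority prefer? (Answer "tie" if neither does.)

Ballots ranking C above H: 1 + 1 + 4 = 6.
Ballots ranking H above C: 9 − 6 = 3.
C wins the head-to-head 6–3.

C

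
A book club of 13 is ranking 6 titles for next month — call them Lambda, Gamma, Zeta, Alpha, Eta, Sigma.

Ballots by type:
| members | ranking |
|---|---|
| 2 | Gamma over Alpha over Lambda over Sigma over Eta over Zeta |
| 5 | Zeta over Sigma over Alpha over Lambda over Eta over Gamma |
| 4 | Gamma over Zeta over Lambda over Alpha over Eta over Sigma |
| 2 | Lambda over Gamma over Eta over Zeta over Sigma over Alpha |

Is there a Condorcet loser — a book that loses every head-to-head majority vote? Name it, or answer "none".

Eta

Pairwise majorities:
Lambda vs Gamma: Lambda wins 7–6.
Lambda vs Zeta: 2+2 = 4 for Lambda, 9 for Zeta — Zeta by 9–4.
Lambda–Alpha: Alpha 7–6.
Lambda vs Eta: 13 to 0, Lambda.
Lambda vs Sigma: Lambda, 8–5.
Gamma–Zeta: Gamma 8–5.
Gamma–Alpha: Gamma 8–5.
Gamma vs Eta: Gamma, 8–5.
Gamma vs Sigma: Gamma wins 8–5.
Zeta–Alpha: Zeta 11–2.
Zeta–Eta: Zeta 9–4.
Zeta vs Sigma: 5+4+2 = 11 for Zeta, 2 for Sigma — Zeta by 11–2.
Alpha vs Eta: 11 to 2, Alpha.
Alpha vs Sigma: Sigma, 7–6.
Eta vs Sigma: Sigma, 7–6.
Eta is beaten in every head-to-head and is the Condorcet loser.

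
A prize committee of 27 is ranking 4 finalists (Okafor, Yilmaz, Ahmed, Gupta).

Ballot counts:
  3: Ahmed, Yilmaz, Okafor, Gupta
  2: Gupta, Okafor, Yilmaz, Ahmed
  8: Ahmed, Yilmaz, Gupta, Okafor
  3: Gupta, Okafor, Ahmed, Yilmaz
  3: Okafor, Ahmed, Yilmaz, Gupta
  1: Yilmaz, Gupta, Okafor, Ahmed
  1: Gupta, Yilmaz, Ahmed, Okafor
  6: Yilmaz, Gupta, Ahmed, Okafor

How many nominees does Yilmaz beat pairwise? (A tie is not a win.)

2

Yilmaz against each rival (27 jurors):
Yilmaz vs Okafor: Yilmaz, 19–8.
Yilmaz vs Ahmed: Yilmaz preferred on 2+1+1+6 = 10 ballots; Ahmed wins 17–10.
Yilmaz vs Gupta: Yilmaz wins 21–6.
Yilmaz beats Okafor, Gupta; loses to Ahmed — 2 pairwise wins.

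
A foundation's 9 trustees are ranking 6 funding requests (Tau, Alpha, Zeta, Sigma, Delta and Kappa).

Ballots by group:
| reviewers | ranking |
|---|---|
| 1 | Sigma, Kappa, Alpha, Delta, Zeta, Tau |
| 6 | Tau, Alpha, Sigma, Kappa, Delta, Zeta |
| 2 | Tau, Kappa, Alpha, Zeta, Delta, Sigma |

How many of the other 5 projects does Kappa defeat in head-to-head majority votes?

2

Kappa against each rival (9 reviewers):
Kappa–Tau: Tau 8–1.
Kappa vs Alpha: Alpha, 6–3.
Kappa–Zeta: Kappa 9–0.
Kappa vs Sigma: Kappa preferred on 2 ballots; Sigma wins 7–2.
Kappa vs Delta: Kappa, 9–0.
Kappa beats Zeta, Delta; loses to Tau, Alpha, Sigma — 2 pairwise wins.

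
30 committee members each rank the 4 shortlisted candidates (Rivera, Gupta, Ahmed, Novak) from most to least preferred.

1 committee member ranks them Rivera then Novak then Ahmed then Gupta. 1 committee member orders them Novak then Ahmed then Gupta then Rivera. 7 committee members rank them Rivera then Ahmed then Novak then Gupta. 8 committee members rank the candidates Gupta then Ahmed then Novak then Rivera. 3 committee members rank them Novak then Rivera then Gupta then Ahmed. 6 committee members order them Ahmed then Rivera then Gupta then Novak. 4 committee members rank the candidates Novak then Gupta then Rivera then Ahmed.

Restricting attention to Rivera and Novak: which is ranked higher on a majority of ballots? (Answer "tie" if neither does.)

Ballots ranking Rivera above Novak: 1 + 7 + 6 = 14.
Ballots ranking Novak above Rivera: 30 − 14 = 16.
Novak wins the head-to-head 16–14.

Novak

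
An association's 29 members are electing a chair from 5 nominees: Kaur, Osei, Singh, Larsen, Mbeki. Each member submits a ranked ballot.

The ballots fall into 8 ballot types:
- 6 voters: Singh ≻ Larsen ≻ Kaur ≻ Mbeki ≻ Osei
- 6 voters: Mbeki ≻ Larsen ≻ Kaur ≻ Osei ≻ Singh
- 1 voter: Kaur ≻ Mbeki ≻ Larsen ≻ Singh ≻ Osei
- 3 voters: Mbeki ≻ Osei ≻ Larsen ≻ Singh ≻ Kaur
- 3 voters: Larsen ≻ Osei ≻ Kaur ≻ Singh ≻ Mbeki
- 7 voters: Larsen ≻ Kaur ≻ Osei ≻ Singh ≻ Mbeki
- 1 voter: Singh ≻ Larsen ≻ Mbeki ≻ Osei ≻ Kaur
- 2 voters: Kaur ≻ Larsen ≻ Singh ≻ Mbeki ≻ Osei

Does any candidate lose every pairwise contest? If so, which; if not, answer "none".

Pairwise majorities:
Kaur vs Osei: Kaur preferred on 6+6+1+7+2 = 22 ballots; Kaur wins 22–7.
Kaur vs Singh: Kaur is ranked higher on 6+1+3+7+2 = 19 ballots, Singh on 10. Kaur wins 19–10.
Kaur vs Larsen: 1+2 = 3 for Kaur, 26 for Larsen — Larsen by 26–3.
Kaur vs Mbeki: Kaur, 19–10.
Osei vs Singh: 6+3+3+7 = 19 for Osei, 10 for Singh — Osei by 19–10.
Osei vs Larsen: Larsen wins 26–3.
Osei–Mbeki: Mbeki 19–10.
Singh vs Larsen: Singh preferred on 6+1 = 7 ballots; Larsen wins 22–7.
Singh vs Mbeki: 6+3+7+1+2 = 19 for Singh, 10 for Mbeki — Singh by 19–10.
Larsen vs Mbeki: Larsen preferred on 6+3+7+1+2 = 19 ballots; Larsen wins 19–10.
Each candidate has at least one pairwise win (Kaur beats Osei; Osei beats Singh; Singh beats Mbeki; Larsen beats Kaur; Mbeki beats Osei) — no Condorcet loser.

none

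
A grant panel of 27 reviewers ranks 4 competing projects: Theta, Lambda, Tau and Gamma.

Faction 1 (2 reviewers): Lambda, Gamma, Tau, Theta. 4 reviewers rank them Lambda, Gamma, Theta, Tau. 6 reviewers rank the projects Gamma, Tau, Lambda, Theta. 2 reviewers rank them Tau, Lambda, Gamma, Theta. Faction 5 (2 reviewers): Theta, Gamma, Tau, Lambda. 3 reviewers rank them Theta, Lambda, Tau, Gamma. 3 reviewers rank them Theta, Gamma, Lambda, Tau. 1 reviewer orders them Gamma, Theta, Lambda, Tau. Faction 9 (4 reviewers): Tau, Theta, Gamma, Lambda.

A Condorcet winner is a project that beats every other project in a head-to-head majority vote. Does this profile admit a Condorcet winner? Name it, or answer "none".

Gamma

Head-to-head results (27 reviewers):
Theta vs Lambda: Lambda, 14–13.
Theta vs Tau: Tau, 14–13.
Theta–Gamma: Gamma 15–12.
Lambda vs Tau: Tau, 14–13.
Lambda–Gamma: Gamma 16–11.
Tau–Gamma: Gamma 18–9.
Gamma wins every pairwise contest, so Gamma is the Condorcet winner.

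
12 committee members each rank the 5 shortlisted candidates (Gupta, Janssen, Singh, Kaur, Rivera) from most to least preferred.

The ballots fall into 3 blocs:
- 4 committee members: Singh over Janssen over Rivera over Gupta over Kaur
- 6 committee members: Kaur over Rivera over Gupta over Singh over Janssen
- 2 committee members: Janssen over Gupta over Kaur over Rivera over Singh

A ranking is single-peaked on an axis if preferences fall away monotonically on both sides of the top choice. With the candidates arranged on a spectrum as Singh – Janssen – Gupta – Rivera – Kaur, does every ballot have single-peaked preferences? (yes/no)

Axis positions: Singh=1, Janssen=2, Gupta=3, Rivera=4, Kaur=5.
Bloc 1: ranking walks positions 1-2-4-3-5; Rivera is ranked above Gupta even though Gupta lies between Rivera and the peak Singh on the axis — preferences dip and rise again. Not single-peaked.
Bloc 2: ranking walks positions 5-4-3-1-2; Singh is ranked above Janssen even though Janssen lies between Singh and the peak Kaur on the axis — preferences dip and rise again. Not single-peaked.
Bloc 3: ranking walks positions 2-3-5-4-1; Kaur is ranked above Rivera even though Rivera lies between Kaur and the peak Janssen on the axis — preferences dip and rise again. Not single-peaked.
Bloc 1 violates single-peakedness, so the profile is not single-peaked on this axis.

no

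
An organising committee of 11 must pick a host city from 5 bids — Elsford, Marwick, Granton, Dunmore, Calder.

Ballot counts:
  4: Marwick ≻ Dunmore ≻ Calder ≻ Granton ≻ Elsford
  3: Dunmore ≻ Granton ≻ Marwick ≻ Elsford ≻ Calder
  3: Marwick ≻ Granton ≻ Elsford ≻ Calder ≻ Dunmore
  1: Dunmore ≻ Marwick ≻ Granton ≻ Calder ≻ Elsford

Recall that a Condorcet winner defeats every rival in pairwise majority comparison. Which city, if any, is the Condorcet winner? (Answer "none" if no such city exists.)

Check each pair by majority over 11 ballots:
Elsford vs Marwick: Elsford is ranked higher on 0 ballots, Marwick on 11. Marwick wins 11–0.
Elsford vs Granton: Elsford preferred on 0 ballots; Granton wins 11–0.
Elsford vs Dunmore: Elsford is ranked higher on 3 ballots, Dunmore on 8. Dunmore wins 8–3.
Elsford vs Calder: 3+3 = 6 for Elsford, 5 for Calder — Elsford by 6–5.
Marwick vs Granton: Marwick wins 8–3.
Marwick vs Dunmore: Marwick preferred on 4+3 = 7 ballots; Marwick wins 7–4.
Marwick vs Calder: Marwick preferred on 4+3+3+1 = 11 ballots; Marwick wins 11–0.
Granton vs Dunmore: Granton preferred on 3 ballots; Dunmore wins 8–3.
Granton vs Calder: Granton preferred on 3+3+1 = 7 ballots; Granton wins 7–4.
Dunmore vs Calder: 8 to 3, Dunmore.
Marwick wins every pairwise contest, so Marwick is the Condorcet winner.

Marwick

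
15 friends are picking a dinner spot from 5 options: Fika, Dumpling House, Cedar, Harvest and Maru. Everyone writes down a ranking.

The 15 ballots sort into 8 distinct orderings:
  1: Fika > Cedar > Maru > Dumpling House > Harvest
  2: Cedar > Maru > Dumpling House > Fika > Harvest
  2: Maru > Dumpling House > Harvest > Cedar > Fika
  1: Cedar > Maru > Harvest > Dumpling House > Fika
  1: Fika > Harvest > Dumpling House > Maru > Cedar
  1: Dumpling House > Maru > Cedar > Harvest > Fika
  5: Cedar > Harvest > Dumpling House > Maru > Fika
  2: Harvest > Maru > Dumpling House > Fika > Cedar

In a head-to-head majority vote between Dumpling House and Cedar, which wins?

Ballots ranking Dumpling House above Cedar: 2 + 1 + 1 + 2 = 6.
Ballots ranking Cedar above Dumpling House: 15 − 6 = 9.
Cedar wins the head-to-head 9–6.

Cedar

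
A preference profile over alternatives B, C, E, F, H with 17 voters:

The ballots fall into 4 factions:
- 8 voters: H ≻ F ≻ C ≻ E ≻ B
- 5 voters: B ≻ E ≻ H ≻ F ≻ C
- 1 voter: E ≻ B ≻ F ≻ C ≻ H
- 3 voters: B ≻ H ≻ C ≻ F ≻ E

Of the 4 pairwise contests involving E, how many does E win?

1

E against each rival (17 voters):
E vs B: 8+1 = 9 for E, 8 for B — E by 9–8.
E vs C: C, 11–6.
E vs F: F, 11–6.
E vs H: E preferred on 5+1 = 6 ballots; H wins 11–6.
E beats B; loses to C, F, H — 1 pairwise win.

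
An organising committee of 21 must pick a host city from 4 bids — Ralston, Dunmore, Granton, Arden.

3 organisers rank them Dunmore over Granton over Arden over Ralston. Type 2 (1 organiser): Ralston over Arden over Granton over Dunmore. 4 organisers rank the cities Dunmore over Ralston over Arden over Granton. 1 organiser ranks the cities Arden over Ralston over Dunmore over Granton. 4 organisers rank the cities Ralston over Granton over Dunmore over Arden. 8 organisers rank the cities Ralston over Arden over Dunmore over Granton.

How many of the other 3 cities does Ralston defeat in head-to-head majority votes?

Ralston against each rival (21 organisers):
Ralston vs Dunmore: Ralston wins 14–7.
Ralston–Granton: Ralston 18–3.
Ralston vs Arden: Ralston wins 17–4.
Ralston beats Dunmore, Granton, Arden — 3 pairwise wins.

3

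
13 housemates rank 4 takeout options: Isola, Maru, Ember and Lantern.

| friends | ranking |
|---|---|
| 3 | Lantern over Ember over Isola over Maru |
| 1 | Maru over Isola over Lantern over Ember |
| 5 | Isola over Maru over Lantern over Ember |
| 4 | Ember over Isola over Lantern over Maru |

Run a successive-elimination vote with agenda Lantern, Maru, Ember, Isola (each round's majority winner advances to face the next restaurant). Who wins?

Isola

Round 1: Lantern vs Maru — 7–6, Lantern advances.
Round 2: Lantern vs Ember — 9–4, Lantern advances.
Round 3: Lantern vs Isola — 3–10, Isola advances.
Isola survives the agenda.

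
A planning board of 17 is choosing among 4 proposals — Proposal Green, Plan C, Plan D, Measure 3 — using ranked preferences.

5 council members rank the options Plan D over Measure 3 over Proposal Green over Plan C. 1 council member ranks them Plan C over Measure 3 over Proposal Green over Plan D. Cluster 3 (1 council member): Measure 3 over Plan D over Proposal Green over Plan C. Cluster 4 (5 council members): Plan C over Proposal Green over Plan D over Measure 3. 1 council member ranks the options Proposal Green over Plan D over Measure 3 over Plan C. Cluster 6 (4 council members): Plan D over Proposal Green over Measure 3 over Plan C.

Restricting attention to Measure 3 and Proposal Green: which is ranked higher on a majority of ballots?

Ballots ranking Measure 3 above Proposal Green: 5 + 1 + 1 = 7.
Ballots ranking Proposal Green above Measure 3: 17 − 7 = 10.
Proposal Green wins the head-to-head 10–7.

Proposal Green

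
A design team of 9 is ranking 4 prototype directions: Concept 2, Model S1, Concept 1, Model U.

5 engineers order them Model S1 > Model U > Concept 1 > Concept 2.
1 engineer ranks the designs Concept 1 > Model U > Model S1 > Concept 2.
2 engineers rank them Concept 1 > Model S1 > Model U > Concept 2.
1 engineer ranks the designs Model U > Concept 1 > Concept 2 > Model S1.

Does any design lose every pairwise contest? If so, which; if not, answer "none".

Concept 2

Pairwise majorities:
Concept 2 vs Model S1: 1 to 8, Model S1.
Concept 2 vs Concept 1: Concept 2 preferred on 0 ballots; Concept 1 wins 9–0.
Concept 2 vs Model U: Model U, 9–0.
Model S1–Concept 1: Model S1 5–4.
Model S1 vs Model U: 7 to 2, Model S1.
Concept 1 vs Model U: 1+2 = 3 for Concept 1, 6 for Model U — Model U by 6–3.
Concept 2 loses to every other design — it is the Condorcet loser.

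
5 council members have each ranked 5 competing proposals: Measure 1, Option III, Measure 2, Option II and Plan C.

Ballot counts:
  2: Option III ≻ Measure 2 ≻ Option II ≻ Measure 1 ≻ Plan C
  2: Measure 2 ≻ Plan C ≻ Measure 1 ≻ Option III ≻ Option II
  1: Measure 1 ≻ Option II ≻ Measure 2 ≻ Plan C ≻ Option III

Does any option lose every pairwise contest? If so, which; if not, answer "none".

none

Pairwise majorities:
Measure 1 vs Option III: Measure 1 is ranked higher on 2+1 = 3 ballots, Option III on 2. Measure 1 wins 3–2.
Measure 1 vs Measure 2: Measure 1 preferred on 1 ballot; Measure 2 wins 4–1.
Measure 1 vs Option II: 2+1 = 3 for Measure 1, 2 for Option II — Measure 1 by 3–2.
Measure 1 vs Plan C: Measure 1 preferred on 2+1 = 3 ballots; Measure 1 wins 3–2.
Option III vs Measure 2: Measure 2 wins 3–2.
Option III vs Option II: Option III wins 4–1.
Option III vs Plan C: 2 for Option III, 3 for Plan C — Plan C by 3–2.
Measure 2 vs Option II: 2+2 = 4 for Measure 2, 1 for Option II — Measure 2 by 4–1.
Measure 2 vs Plan C: Measure 2, 5–0.
Option II–Plan C: Option II 3–2.
Every option wins at least one matchup (Measure 1 beats Option III; Option III beats Option II; Measure 2 beats Measure 1; Option II beats Plan C; Plan C beats Option III), so there is no Condorcet loser.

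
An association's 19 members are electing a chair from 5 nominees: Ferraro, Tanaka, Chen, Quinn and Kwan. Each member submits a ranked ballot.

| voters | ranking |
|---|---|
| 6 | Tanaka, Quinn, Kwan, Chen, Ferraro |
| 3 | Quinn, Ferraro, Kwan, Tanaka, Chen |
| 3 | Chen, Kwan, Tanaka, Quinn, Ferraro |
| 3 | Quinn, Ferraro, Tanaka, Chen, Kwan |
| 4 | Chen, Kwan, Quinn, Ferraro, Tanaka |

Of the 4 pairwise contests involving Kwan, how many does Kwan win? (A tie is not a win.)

Kwan against each rival (19 voters):
Kwan vs Ferraro: 6+3+4 = 13 for Kwan, 6 for Ferraro — Kwan by 13–6.
Kwan–Tanaka: Kwan 10–9.
Kwan vs Chen: Chen wins 10–9.
Kwan vs Quinn: 7 to 12, Quinn.
Kwan beats Ferraro, Tanaka; loses to Chen, Quinn — 2 pairwise wins.

2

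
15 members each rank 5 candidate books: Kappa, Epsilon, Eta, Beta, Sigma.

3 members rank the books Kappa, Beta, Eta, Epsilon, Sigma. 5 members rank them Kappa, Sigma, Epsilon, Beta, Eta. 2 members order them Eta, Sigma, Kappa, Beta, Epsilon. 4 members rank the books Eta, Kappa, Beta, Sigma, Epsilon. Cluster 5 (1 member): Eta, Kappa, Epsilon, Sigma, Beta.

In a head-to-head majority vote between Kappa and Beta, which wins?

Kappa

Ballots ranking Kappa above Beta: 3 + 5 + 2 + 4 + 1 = 15.
Ballots ranking Beta above Kappa: 15 − 15 = 0.
Kappa wins the head-to-head 15–0.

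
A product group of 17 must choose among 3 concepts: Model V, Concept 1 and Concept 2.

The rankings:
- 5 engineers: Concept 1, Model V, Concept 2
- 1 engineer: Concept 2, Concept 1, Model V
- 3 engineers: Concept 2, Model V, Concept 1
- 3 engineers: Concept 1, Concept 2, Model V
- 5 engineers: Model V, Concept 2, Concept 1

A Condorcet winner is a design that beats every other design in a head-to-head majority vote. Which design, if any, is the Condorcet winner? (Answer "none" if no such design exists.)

Pairwise majorities:
Model V vs Concept 1: Model V is ranked higher on 3+5 = 8 ballots, Concept 1 on 9. Concept 1 wins 9–8.
Model V vs Concept 2: Model V is ranked higher on 5+5 = 10 ballots, Concept 2 on 7. Model V wins 10–7.
Concept 1 vs Concept 2: 5+3 = 8 for Concept 1, 9 for Concept 2 — Concept 2 by 9–8.
Every design loses at least once (Model V loses to Concept 1; Concept 1 loses to Concept 2; Concept 2 loses to Model V). The majority relation contains the cycle Model V beats Concept 2 beats Concept 1 beats Model V, so there is no Condorcet winner.

none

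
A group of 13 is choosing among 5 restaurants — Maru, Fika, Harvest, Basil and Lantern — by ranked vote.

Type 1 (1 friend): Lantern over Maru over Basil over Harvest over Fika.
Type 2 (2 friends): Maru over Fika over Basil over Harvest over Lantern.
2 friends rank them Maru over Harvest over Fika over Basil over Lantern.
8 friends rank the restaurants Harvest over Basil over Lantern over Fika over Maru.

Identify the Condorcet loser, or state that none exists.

Maru

Pairwise majorities:
Maru vs Fika: 1+2+2 = 5 for Maru, 8 for Fika — Fika by 8–5.
Maru vs Harvest: 1+2+2 = 5 for Maru, 8 for Harvest — Harvest by 8–5.
Maru vs Basil: Maru preferred on 1+2+2 = 5 ballots; Basil wins 8–5.
Maru–Lantern: Lantern 9–4.
Fika vs Harvest: Fika is ranked higher on 2 ballots, Harvest on 11. Harvest wins 11–2.
Fika vs Basil: 4 to 9, Basil.
Fika vs Lantern: 2+2 = 4 for Fika, 9 for Lantern — Lantern by 9–4.
Harvest vs Basil: Harvest, 10–3.
Harvest vs Lantern: Harvest, 12–1.
Basil vs Lantern: Basil is ranked higher on 2+2+8 = 12 ballots, Lantern on 1. Basil wins 12–1.
Maru loses to every other restaurant — it is the Condorcet loser.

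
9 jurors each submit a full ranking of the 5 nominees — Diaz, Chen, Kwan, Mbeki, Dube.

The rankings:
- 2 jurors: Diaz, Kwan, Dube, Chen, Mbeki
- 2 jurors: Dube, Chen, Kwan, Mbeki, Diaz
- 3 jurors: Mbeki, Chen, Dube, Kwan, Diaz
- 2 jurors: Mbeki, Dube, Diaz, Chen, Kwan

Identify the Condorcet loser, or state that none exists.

Pairwise majorities:
Diaz vs Chen: 2+2 = 4 for Diaz, 5 for Chen — Chen by 5–4.
Diaz vs Kwan: Diaz preferred on 2+2 = 4 ballots; Kwan wins 5–4.
Diaz vs Mbeki: 2 for Diaz, 7 for Mbeki — Mbeki by 7–2.
Diaz vs Dube: Diaz preferred on 2 ballots; Dube wins 7–2.
Chen vs Kwan: Chen, 7–2.
Chen vs Mbeki: Mbeki, 5–4.
Chen vs Dube: Dube wins 6–3.
Kwan–Mbeki: Mbeki 5–4.
Kwan vs Dube: Dube wins 7–2.
Mbeki vs Dube: 5 to 4, Mbeki.
Diaz loses to every other nominee — it is the Condorcet loser.

Diaz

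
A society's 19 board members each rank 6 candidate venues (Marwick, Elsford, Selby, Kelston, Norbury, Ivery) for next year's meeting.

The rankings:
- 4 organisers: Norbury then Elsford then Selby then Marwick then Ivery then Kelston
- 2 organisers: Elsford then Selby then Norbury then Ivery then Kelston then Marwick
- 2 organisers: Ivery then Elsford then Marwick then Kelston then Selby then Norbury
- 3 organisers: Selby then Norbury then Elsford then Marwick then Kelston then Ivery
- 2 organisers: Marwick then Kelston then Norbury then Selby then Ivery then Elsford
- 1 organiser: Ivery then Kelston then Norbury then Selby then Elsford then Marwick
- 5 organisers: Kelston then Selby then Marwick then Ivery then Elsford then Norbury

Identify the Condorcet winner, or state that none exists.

Check each pair by majority over 19 ballots:
Marwick vs Elsford: Marwick preferred on 2+5 = 7 ballots; Elsford wins 12–7.
Marwick vs Selby: 4 to 15, Selby.
Marwick vs Kelston: 11 to 8, Marwick.
Marwick vs Norbury: Marwick preferred on 2+2+5 = 9 ballots; Norbury wins 10–9.
Marwick vs Ivery: Marwick preferred on 4+3+2+5 = 14 ballots; Marwick wins 14–5.
Elsford vs Selby: Elsford preferred on 4+2+2 = 8 ballots; Selby wins 11–8.
Elsford vs Kelston: 4+2+2+3 = 11 for Elsford, 8 for Kelston — Elsford by 11–8.
Elsford vs Norbury: 2+2+5 = 9 for Elsford, 10 for Norbury — Norbury by 10–9.
Elsford vs Ivery: 9 to 10, Ivery.
Selby vs Kelston: 4+2+3 = 9 for Selby, 10 for Kelston — Kelston by 10–9.
Selby vs Norbury: 12 to 7, Selby.
Selby vs Ivery: 16 to 3, Selby.
Kelston vs Norbury: 10 to 9, Kelston.
Kelston vs Ivery: Kelston is ranked higher on 3+2+5 = 10 ballots, Ivery on 9. Kelston wins 10–9.
Norbury vs Ivery: Norbury preferred on 4+2+3+2 = 11 ballots; Norbury wins 11–8.
Every city loses at least once (Marwick loses to Elsford; Elsford loses to Selby; Selby loses to Kelston; Kelston loses to Marwick; Norbury loses to Selby; Ivery loses to Marwick). The majority relation contains the cycle Marwick → Kelston → Selby → Marwick, so there is no Condorcet winner.

none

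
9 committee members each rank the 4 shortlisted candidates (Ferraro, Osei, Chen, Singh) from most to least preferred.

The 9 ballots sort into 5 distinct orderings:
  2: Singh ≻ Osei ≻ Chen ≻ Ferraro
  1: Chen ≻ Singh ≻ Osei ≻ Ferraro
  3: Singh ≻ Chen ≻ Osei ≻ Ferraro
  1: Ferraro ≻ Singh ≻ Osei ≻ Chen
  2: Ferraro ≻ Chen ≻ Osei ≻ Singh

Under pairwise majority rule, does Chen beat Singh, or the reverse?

Ballots ranking Chen above Singh: 1 + 2 = 3.
Ballots ranking Singh above Chen: 9 − 3 = 6.
Singh wins the head-to-head 6–3.

Singh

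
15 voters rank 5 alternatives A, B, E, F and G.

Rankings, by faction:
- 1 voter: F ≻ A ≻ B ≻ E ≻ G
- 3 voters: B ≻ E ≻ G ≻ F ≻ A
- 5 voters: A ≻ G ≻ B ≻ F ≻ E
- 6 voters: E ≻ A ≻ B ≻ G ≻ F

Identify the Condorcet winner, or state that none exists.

none

Head-to-head results (15 voters):
A vs B: A is ranked higher on 1+5+6 = 12 ballots, B on 3. A wins 12–3.
A vs E: 1+5 = 6 for A, 9 for E — E by 9–6.
A vs F: A preferred on 5+6 = 11 ballots; A wins 11–4.
A vs G: A is ranked higher on 1+5+6 = 12 ballots, G on 3. A wins 12–3.
B vs E: B wins 9–6.
B vs F: 14 to 1, B.
B vs G: B preferred on 1+3+6 = 10 ballots; B wins 10–5.
E vs F: E preferred on 3+6 = 9 ballots; E wins 9–6.
E vs G: E preferred on 1+3+6 = 10 ballots; E wins 10–5.
F vs G: G, 14–1.
No alternative is unbeaten: A loses to E; B loses to A; E loses to B; F loses to A; G loses to A. In particular A beats B beats E beats A is a majority cycle — no Condorcet winner exists.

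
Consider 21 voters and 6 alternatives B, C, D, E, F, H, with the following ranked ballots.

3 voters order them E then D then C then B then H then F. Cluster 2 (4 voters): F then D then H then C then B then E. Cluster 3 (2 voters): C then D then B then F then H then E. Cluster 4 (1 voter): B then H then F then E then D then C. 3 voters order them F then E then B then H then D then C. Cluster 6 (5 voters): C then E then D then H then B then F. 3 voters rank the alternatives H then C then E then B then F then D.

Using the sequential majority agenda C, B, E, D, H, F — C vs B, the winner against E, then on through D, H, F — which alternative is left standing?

F

Round 1: C vs B — 17–4, C advances.
Round 2: C vs E — 14–7, C advances.
Round 3: C vs D — 10–11, D advances.
Round 4: D vs H — 14–7, D advances.
Round 5: D vs F — 10–11, F advances.
The agenda winner is F.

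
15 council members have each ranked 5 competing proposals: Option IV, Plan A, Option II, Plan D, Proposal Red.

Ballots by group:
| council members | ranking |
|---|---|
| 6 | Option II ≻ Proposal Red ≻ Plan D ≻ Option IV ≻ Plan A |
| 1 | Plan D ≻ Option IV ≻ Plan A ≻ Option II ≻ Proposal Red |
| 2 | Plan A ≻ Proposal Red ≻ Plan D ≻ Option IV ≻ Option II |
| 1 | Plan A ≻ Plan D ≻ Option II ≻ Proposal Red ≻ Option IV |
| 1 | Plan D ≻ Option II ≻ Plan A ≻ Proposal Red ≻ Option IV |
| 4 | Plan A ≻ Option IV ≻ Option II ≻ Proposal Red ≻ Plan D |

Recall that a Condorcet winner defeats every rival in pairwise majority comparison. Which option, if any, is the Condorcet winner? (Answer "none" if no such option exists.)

Pairwise majorities:
Option IV vs Plan A: Plan A, 8–7.
Option IV–Option II: Option II 8–7.
Option IV vs Plan D: Plan D wins 11–4.
Option IV vs Proposal Red: Proposal Red wins 10–5.
Plan A–Option II: Plan A 8–7.
Plan A–Plan D: Plan D 8–7.
Plan A–Proposal Red: Plan A 9–6.
Option II–Plan D: Option II 10–5.
Option II vs Proposal Red: Option II, 13–2.
Plan D–Proposal Red: Proposal Red 12–3.
No option is unbeaten: Option IV loses to Plan A; Plan A loses to Plan D; Option II loses to Plan A; Plan D loses to Option II; Proposal Red loses to Plan A. In particular Plan A > Option II > Plan D > Plan A is a majority cycle — no Condorcet winner exists.

none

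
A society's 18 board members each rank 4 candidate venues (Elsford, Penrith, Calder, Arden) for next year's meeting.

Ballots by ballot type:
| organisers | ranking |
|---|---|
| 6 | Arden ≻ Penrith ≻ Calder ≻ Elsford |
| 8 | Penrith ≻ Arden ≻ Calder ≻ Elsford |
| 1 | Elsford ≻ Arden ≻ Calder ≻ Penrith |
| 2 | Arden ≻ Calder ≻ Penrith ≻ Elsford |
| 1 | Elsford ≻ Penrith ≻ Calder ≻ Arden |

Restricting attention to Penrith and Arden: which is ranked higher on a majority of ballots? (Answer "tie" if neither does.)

Ballots ranking Penrith above Arden: 8 + 1 = 9.
Ballots ranking Arden above Penrith: 18 − 9 = 9.
9–9: the pair ties.

tie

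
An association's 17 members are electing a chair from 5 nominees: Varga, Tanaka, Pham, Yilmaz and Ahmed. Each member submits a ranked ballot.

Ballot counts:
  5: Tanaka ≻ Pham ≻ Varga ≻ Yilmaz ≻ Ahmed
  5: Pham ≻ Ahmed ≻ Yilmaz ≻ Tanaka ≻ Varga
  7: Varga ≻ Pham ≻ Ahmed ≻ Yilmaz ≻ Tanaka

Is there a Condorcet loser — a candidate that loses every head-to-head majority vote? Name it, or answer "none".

none

Pairwise majorities:
Varga–Tanaka: Tanaka 10–7.
Varga vs Pham: Varga is ranked higher on 7 ballots, Pham on 10. Pham wins 10–7.
Varga vs Yilmaz: Varga wins 12–5.
Varga vs Ahmed: Varga wins 12–5.
Tanaka vs Pham: Pham wins 12–5.
Tanaka vs Yilmaz: Yilmaz, 12–5.
Tanaka vs Ahmed: Tanaka is ranked higher on 5 ballots, Ahmed on 12. Ahmed wins 12–5.
Pham vs Yilmaz: Pham wins 17–0.
Pham–Ahmed: Pham 17–0.
Yilmaz vs Ahmed: Ahmed, 12–5.
Every candidate wins at least one matchup (Varga beats Yilmaz; Tanaka beats Varga; Pham beats Varga; Yilmaz beats Tanaka; Ahmed beats Tanaka), so there is no Condorcet loser.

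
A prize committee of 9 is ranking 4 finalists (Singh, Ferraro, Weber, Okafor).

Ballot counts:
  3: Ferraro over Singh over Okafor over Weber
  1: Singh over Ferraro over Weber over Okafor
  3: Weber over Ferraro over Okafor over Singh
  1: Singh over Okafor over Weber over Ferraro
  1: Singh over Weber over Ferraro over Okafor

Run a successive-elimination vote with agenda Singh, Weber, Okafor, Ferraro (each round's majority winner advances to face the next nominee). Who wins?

Ferraro

Round 1: Singh vs Weber — 6–3, Singh advances.
Round 2: Singh vs Okafor — 6–3, Singh advances.
Round 3: Singh vs Ferraro — 3–6, Ferraro advances.
Ferraro survives the agenda.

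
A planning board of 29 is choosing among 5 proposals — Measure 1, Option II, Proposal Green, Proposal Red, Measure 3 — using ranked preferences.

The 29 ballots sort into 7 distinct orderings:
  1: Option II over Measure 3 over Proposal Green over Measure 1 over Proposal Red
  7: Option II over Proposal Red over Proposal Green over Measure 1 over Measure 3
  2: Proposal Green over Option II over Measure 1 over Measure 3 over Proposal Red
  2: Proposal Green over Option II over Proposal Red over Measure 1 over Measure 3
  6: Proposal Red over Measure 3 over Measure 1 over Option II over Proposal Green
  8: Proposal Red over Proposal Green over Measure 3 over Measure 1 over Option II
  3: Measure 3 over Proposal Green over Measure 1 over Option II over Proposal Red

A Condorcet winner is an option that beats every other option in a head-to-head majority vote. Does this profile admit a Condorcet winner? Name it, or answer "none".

Check each pair by majority over 29 ballots:
Measure 1 vs Option II: Measure 1 preferred on 6+8+3 = 17 ballots; Measure 1 wins 17–12.
Measure 1–Proposal Green: Proposal Green 23–6.
Measure 1 vs Proposal Red: Measure 1 preferred on 1+2+3 = 6 ballots; Proposal Red wins 23–6.
Measure 1 vs Measure 3: Measure 1 is ranked higher on 7+2+2 = 11 ballots, Measure 3 on 18. Measure 3 wins 18–11.
Option II vs Proposal Green: 14 to 15, Proposal Green.
Option II vs Proposal Red: Option II is ranked higher on 1+7+2+2+3 = 15 ballots, Proposal Red on 14. Option II wins 15–14.
Option II–Measure 3: Measure 3 17–12.
Proposal Green vs Proposal Red: Proposal Green preferred on 1+2+2+3 = 8 ballots; Proposal Red wins 21–8.
Proposal Green vs Measure 3: 19 to 10, Proposal Green.
Proposal Red vs Measure 3: Proposal Red preferred on 7+2+6+8 = 23 ballots; Proposal Red wins 23–6.
Each option drops at least one matchup (Measure 1 loses to Proposal Green; Option II loses to Measure 1; Proposal Green loses to Proposal Red; Proposal Red loses to Option II; Measure 3 loses to Proposal Green); the cycle Measure 1 > Option II > Proposal Red > Measure 1 rules out a Condorcet winner.

none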